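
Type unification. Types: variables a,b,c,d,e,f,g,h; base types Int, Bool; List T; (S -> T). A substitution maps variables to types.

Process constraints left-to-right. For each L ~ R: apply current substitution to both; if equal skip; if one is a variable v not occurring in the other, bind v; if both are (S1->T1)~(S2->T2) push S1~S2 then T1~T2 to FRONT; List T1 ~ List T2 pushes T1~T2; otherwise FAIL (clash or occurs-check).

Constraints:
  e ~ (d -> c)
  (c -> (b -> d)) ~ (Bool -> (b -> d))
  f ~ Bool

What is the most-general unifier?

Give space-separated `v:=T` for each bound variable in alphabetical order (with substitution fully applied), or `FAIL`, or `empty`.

step 1: unify e ~ (d -> c)  [subst: {-} | 2 pending]
  bind e := (d -> c)
step 2: unify (c -> (b -> d)) ~ (Bool -> (b -> d))  [subst: {e:=(d -> c)} | 1 pending]
  -> decompose arrow: push c~Bool, (b -> d)~(b -> d)
step 3: unify c ~ Bool  [subst: {e:=(d -> c)} | 2 pending]
  bind c := Bool
step 4: unify (b -> d) ~ (b -> d)  [subst: {e:=(d -> c), c:=Bool} | 1 pending]
  -> identical, skip
step 5: unify f ~ Bool  [subst: {e:=(d -> c), c:=Bool} | 0 pending]
  bind f := Bool

Answer: c:=Bool e:=(d -> Bool) f:=Bool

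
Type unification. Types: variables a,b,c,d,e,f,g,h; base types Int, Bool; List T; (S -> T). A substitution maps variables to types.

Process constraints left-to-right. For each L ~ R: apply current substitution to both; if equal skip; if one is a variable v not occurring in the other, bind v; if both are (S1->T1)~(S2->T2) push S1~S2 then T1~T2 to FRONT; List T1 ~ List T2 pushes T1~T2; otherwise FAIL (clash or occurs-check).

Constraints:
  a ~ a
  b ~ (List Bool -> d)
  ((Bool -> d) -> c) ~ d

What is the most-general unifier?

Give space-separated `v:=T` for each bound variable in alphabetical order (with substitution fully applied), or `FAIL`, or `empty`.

Answer: FAIL

Derivation:
step 1: unify a ~ a  [subst: {-} | 2 pending]
  -> identical, skip
step 2: unify b ~ (List Bool -> d)  [subst: {-} | 1 pending]
  bind b := (List Bool -> d)
step 3: unify ((Bool -> d) -> c) ~ d  [subst: {b:=(List Bool -> d)} | 0 pending]
  occurs-check fail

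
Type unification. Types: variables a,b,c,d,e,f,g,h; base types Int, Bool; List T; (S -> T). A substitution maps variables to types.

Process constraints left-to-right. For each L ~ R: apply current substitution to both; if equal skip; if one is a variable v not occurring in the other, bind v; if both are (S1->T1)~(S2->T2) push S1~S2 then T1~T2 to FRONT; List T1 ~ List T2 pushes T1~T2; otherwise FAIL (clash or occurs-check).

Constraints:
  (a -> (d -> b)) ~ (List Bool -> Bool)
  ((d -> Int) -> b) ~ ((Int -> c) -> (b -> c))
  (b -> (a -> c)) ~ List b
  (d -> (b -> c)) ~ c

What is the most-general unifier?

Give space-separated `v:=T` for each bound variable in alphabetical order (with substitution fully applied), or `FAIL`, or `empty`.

step 1: unify (a -> (d -> b)) ~ (List Bool -> Bool)  [subst: {-} | 3 pending]
  -> decompose arrow: push a~List Bool, (d -> b)~Bool
step 2: unify a ~ List Bool  [subst: {-} | 4 pending]
  bind a := List Bool
step 3: unify (d -> b) ~ Bool  [subst: {a:=List Bool} | 3 pending]
  clash: (d -> b) vs Bool

Answer: FAIL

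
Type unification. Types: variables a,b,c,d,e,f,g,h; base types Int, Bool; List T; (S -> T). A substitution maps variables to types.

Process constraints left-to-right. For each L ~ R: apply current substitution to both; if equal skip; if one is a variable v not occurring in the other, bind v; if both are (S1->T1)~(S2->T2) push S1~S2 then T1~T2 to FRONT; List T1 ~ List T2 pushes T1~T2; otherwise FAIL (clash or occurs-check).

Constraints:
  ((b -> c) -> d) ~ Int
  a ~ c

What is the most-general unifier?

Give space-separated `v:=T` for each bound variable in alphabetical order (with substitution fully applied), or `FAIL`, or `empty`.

Answer: FAIL

Derivation:
step 1: unify ((b -> c) -> d) ~ Int  [subst: {-} | 1 pending]
  clash: ((b -> c) -> d) vs Int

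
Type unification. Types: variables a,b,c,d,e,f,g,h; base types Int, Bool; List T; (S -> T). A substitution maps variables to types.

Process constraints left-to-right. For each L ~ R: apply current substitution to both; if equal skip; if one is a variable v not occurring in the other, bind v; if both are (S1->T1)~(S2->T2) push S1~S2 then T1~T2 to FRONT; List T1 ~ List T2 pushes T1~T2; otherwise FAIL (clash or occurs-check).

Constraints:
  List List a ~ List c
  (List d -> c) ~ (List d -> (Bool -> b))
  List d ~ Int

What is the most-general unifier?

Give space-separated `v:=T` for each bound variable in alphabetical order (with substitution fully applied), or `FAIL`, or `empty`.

step 1: unify List List a ~ List c  [subst: {-} | 2 pending]
  -> decompose List: push List a~c
step 2: unify List a ~ c  [subst: {-} | 2 pending]
  bind c := List a
step 3: unify (List d -> List a) ~ (List d -> (Bool -> b))  [subst: {c:=List a} | 1 pending]
  -> decompose arrow: push List d~List d, List a~(Bool -> b)
step 4: unify List d ~ List d  [subst: {c:=List a} | 2 pending]
  -> identical, skip
step 5: unify List a ~ (Bool -> b)  [subst: {c:=List a} | 1 pending]
  clash: List a vs (Bool -> b)

Answer: FAIL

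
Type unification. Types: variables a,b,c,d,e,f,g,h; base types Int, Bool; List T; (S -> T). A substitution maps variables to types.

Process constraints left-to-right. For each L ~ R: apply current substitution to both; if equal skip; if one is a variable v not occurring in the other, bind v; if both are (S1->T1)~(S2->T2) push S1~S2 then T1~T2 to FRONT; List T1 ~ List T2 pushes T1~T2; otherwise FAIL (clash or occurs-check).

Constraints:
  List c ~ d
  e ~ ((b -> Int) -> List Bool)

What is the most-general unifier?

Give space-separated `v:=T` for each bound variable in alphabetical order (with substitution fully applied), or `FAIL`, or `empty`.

step 1: unify List c ~ d  [subst: {-} | 1 pending]
  bind d := List c
step 2: unify e ~ ((b -> Int) -> List Bool)  [subst: {d:=List c} | 0 pending]
  bind e := ((b -> Int) -> List Bool)

Answer: d:=List c e:=((b -> Int) -> List Bool)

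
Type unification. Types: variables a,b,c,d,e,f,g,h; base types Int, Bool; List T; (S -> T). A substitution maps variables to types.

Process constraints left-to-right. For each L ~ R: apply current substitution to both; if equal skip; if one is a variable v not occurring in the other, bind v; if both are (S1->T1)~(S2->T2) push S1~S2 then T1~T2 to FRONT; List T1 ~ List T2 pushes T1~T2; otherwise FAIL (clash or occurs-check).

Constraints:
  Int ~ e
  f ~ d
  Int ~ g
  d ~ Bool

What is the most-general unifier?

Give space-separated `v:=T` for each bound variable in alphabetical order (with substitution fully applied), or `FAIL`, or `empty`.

Answer: d:=Bool e:=Int f:=Bool g:=Int

Derivation:
step 1: unify Int ~ e  [subst: {-} | 3 pending]
  bind e := Int
step 2: unify f ~ d  [subst: {e:=Int} | 2 pending]
  bind f := d
step 3: unify Int ~ g  [subst: {e:=Int, f:=d} | 1 pending]
  bind g := Int
step 4: unify d ~ Bool  [subst: {e:=Int, f:=d, g:=Int} | 0 pending]
  bind d := Bool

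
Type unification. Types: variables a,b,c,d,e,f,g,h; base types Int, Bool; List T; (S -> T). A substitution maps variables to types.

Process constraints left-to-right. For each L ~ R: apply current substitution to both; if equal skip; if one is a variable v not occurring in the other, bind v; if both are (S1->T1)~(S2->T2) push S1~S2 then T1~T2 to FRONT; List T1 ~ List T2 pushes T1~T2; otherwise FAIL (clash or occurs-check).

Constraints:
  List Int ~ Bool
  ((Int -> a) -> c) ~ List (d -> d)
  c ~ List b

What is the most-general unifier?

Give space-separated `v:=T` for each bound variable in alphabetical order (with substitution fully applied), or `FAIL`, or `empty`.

Answer: FAIL

Derivation:
step 1: unify List Int ~ Bool  [subst: {-} | 2 pending]
  clash: List Int vs Bool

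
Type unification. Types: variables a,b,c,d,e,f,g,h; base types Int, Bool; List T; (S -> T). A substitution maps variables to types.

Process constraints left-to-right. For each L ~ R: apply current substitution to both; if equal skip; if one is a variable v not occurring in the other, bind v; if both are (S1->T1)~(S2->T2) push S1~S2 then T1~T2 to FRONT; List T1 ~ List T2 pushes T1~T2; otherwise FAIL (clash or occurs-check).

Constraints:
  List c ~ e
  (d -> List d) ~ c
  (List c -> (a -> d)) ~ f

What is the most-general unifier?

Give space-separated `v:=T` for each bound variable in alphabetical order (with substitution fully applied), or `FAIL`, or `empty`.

Answer: c:=(d -> List d) e:=List (d -> List d) f:=(List (d -> List d) -> (a -> d))

Derivation:
step 1: unify List c ~ e  [subst: {-} | 2 pending]
  bind e := List c
step 2: unify (d -> List d) ~ c  [subst: {e:=List c} | 1 pending]
  bind c := (d -> List d)
step 3: unify (List (d -> List d) -> (a -> d)) ~ f  [subst: {e:=List c, c:=(d -> List d)} | 0 pending]
  bind f := (List (d -> List d) -> (a -> d))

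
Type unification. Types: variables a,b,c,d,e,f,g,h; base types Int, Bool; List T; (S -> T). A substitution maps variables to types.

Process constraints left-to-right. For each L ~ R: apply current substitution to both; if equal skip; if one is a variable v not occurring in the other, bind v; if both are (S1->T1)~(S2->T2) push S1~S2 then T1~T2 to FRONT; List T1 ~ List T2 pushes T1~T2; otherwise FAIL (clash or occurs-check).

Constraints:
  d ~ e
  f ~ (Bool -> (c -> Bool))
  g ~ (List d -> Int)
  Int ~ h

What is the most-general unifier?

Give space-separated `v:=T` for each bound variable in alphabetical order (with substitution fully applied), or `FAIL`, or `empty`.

Answer: d:=e f:=(Bool -> (c -> Bool)) g:=(List e -> Int) h:=Int

Derivation:
step 1: unify d ~ e  [subst: {-} | 3 pending]
  bind d := e
step 2: unify f ~ (Bool -> (c -> Bool))  [subst: {d:=e} | 2 pending]
  bind f := (Bool -> (c -> Bool))
step 3: unify g ~ (List e -> Int)  [subst: {d:=e, f:=(Bool -> (c -> Bool))} | 1 pending]
  bind g := (List e -> Int)
step 4: unify Int ~ h  [subst: {d:=e, f:=(Bool -> (c -> Bool)), g:=(List e -> Int)} | 0 pending]
  bind h := Int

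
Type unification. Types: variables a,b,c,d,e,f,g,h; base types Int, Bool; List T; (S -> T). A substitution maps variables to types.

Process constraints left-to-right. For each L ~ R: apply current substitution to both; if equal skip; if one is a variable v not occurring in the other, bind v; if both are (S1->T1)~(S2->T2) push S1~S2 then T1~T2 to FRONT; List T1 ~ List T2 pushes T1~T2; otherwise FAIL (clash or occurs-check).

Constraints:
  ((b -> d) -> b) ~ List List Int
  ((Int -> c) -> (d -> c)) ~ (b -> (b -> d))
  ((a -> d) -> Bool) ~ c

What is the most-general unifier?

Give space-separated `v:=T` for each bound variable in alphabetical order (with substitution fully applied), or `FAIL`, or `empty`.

step 1: unify ((b -> d) -> b) ~ List List Int  [subst: {-} | 2 pending]
  clash: ((b -> d) -> b) vs List List Int

Answer: FAIL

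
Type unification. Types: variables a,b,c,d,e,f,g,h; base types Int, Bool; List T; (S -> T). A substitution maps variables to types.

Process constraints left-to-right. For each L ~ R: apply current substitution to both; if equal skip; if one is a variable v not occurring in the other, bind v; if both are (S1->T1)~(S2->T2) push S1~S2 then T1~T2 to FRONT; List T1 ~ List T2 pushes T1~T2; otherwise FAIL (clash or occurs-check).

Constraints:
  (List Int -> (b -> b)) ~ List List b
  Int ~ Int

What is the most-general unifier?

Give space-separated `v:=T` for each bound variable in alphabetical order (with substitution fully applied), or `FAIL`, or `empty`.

step 1: unify (List Int -> (b -> b)) ~ List List b  [subst: {-} | 1 pending]
  clash: (List Int -> (b -> b)) vs List List b

Answer: FAIL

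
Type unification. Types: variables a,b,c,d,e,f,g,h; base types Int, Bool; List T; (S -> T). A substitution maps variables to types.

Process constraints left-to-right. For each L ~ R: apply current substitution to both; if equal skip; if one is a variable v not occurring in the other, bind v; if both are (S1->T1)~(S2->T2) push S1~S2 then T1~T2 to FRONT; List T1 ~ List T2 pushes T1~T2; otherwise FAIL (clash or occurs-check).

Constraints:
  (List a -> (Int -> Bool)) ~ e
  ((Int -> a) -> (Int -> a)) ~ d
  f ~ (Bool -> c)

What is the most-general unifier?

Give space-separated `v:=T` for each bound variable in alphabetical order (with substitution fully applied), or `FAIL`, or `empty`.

step 1: unify (List a -> (Int -> Bool)) ~ e  [subst: {-} | 2 pending]
  bind e := (List a -> (Int -> Bool))
step 2: unify ((Int -> a) -> (Int -> a)) ~ d  [subst: {e:=(List a -> (Int -> Bool))} | 1 pending]
  bind d := ((Int -> a) -> (Int -> a))
step 3: unify f ~ (Bool -> c)  [subst: {e:=(List a -> (Int -> Bool)), d:=((Int -> a) -> (Int -> a))} | 0 pending]
  bind f := (Bool -> c)

Answer: d:=((Int -> a) -> (Int -> a)) e:=(List a -> (Int -> Bool)) f:=(Bool -> c)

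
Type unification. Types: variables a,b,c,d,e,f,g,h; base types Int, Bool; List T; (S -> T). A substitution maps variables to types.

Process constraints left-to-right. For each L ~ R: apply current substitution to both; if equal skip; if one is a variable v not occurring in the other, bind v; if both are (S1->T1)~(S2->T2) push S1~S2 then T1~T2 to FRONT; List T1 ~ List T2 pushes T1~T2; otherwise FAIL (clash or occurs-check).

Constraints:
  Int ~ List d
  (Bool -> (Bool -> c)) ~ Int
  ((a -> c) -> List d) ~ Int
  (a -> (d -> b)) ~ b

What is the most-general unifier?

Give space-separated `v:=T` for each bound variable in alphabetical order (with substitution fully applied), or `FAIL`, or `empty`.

step 1: unify Int ~ List d  [subst: {-} | 3 pending]
  clash: Int vs List d

Answer: FAIL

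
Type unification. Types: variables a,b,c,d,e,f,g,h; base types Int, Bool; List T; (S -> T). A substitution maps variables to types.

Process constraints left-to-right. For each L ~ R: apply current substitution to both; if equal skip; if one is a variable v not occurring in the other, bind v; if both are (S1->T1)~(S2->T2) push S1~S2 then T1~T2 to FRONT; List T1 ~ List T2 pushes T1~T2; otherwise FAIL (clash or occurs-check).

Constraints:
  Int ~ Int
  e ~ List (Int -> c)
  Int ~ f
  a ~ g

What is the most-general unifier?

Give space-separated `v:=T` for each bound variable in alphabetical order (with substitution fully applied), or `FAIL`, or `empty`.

Answer: a:=g e:=List (Int -> c) f:=Int

Derivation:
step 1: unify Int ~ Int  [subst: {-} | 3 pending]
  -> identical, skip
step 2: unify e ~ List (Int -> c)  [subst: {-} | 2 pending]
  bind e := List (Int -> c)
step 3: unify Int ~ f  [subst: {e:=List (Int -> c)} | 1 pending]
  bind f := Int
step 4: unify a ~ g  [subst: {e:=List (Int -> c), f:=Int} | 0 pending]
  bind a := g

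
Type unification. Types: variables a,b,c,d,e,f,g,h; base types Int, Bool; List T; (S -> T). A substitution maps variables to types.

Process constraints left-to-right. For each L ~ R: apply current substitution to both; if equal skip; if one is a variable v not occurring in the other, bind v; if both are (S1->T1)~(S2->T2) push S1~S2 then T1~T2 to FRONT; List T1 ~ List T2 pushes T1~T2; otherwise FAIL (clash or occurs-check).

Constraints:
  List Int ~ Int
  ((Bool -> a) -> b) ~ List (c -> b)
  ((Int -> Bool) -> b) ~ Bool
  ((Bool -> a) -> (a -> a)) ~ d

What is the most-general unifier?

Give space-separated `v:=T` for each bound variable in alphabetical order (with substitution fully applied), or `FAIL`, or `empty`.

Answer: FAIL

Derivation:
step 1: unify List Int ~ Int  [subst: {-} | 3 pending]
  clash: List Int vs Int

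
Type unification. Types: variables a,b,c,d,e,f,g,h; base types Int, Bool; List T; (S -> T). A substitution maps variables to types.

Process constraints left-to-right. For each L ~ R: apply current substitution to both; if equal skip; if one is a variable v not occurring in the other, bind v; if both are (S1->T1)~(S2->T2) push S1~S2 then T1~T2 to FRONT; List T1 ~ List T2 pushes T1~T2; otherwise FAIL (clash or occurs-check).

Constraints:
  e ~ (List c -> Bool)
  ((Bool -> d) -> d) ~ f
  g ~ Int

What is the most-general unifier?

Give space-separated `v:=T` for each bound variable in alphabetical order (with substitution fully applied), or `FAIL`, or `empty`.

step 1: unify e ~ (List c -> Bool)  [subst: {-} | 2 pending]
  bind e := (List c -> Bool)
step 2: unify ((Bool -> d) -> d) ~ f  [subst: {e:=(List c -> Bool)} | 1 pending]
  bind f := ((Bool -> d) -> d)
step 3: unify g ~ Int  [subst: {e:=(List c -> Bool), f:=((Bool -> d) -> d)} | 0 pending]
  bind g := Int

Answer: e:=(List c -> Bool) f:=((Bool -> d) -> d) g:=Int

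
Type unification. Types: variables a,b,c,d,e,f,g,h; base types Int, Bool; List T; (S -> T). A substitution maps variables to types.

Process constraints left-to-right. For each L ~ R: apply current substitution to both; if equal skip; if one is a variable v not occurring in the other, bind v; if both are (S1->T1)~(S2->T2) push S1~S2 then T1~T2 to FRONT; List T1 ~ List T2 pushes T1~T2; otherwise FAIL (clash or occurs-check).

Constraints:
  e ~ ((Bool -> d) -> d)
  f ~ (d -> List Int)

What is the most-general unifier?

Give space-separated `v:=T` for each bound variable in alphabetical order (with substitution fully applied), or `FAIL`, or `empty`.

step 1: unify e ~ ((Bool -> d) -> d)  [subst: {-} | 1 pending]
  bind e := ((Bool -> d) -> d)
step 2: unify f ~ (d -> List Int)  [subst: {e:=((Bool -> d) -> d)} | 0 pending]
  bind f := (d -> List Int)

Answer: e:=((Bool -> d) -> d) f:=(d -> List Int)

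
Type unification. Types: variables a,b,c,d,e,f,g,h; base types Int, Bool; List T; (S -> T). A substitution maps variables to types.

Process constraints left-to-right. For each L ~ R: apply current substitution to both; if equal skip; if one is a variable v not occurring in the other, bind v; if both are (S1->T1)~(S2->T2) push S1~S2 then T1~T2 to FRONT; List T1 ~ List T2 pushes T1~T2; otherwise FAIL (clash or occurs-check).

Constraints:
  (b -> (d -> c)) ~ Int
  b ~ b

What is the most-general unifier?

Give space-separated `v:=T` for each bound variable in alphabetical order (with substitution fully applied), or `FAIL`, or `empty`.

Answer: FAIL

Derivation:
step 1: unify (b -> (d -> c)) ~ Int  [subst: {-} | 1 pending]
  clash: (b -> (d -> c)) vs Int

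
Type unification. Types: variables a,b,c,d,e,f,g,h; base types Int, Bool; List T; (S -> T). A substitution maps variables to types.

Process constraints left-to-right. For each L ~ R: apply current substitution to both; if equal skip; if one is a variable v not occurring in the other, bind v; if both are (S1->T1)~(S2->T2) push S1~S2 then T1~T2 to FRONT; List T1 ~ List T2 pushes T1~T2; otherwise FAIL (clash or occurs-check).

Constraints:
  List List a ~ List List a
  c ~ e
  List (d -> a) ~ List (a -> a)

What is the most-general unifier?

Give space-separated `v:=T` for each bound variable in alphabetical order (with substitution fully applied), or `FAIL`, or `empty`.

Answer: c:=e d:=a

Derivation:
step 1: unify List List a ~ List List a  [subst: {-} | 2 pending]
  -> identical, skip
step 2: unify c ~ e  [subst: {-} | 1 pending]
  bind c := e
step 3: unify List (d -> a) ~ List (a -> a)  [subst: {c:=e} | 0 pending]
  -> decompose List: push (d -> a)~(a -> a)
step 4: unify (d -> a) ~ (a -> a)  [subst: {c:=e} | 0 pending]
  -> decompose arrow: push d~a, a~a
step 5: unify d ~ a  [subst: {c:=e} | 1 pending]
  bind d := a
step 6: unify a ~ a  [subst: {c:=e, d:=a} | 0 pending]
  -> identical, skip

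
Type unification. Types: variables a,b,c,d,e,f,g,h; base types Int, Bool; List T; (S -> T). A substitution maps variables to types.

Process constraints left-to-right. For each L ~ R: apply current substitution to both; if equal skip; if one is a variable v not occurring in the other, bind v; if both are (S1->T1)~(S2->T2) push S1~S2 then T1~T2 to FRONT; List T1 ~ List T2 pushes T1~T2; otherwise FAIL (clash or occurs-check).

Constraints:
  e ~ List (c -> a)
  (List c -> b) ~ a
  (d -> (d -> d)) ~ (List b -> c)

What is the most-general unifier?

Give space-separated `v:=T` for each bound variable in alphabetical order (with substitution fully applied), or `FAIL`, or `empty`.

step 1: unify e ~ List (c -> a)  [subst: {-} | 2 pending]
  bind e := List (c -> a)
step 2: unify (List c -> b) ~ a  [subst: {e:=List (c -> a)} | 1 pending]
  bind a := (List c -> b)
step 3: unify (d -> (d -> d)) ~ (List b -> c)  [subst: {e:=List (c -> a), a:=(List c -> b)} | 0 pending]
  -> decompose arrow: push d~List b, (d -> d)~c
step 4: unify d ~ List b  [subst: {e:=List (c -> a), a:=(List c -> b)} | 1 pending]
  bind d := List b
step 5: unify (List b -> List b) ~ c  [subst: {e:=List (c -> a), a:=(List c -> b), d:=List b} | 0 pending]
  bind c := (List b -> List b)

Answer: a:=(List (List b -> List b) -> b) c:=(List b -> List b) d:=List b e:=List ((List b -> List b) -> (List (List b -> List b) -> b))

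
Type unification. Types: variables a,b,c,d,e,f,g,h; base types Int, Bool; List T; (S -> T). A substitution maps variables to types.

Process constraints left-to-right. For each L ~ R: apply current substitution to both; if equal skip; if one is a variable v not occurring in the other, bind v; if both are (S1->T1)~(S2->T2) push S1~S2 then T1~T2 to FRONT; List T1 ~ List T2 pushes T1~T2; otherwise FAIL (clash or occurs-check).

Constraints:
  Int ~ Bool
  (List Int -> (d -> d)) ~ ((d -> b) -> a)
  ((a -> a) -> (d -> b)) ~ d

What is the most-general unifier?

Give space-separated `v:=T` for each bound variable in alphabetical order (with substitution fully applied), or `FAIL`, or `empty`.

step 1: unify Int ~ Bool  [subst: {-} | 2 pending]
  clash: Int vs Bool

Answer: FAIL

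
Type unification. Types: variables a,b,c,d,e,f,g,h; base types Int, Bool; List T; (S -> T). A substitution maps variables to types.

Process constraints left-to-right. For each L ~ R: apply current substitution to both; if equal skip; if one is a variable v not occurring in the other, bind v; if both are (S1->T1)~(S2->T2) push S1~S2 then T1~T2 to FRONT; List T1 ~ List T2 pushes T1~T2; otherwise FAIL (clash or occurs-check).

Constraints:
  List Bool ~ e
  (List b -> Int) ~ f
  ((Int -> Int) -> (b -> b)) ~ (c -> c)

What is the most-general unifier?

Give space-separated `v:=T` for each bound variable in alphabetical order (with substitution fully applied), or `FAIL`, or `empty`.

step 1: unify List Bool ~ e  [subst: {-} | 2 pending]
  bind e := List Bool
step 2: unify (List b -> Int) ~ f  [subst: {e:=List Bool} | 1 pending]
  bind f := (List b -> Int)
step 3: unify ((Int -> Int) -> (b -> b)) ~ (c -> c)  [subst: {e:=List Bool, f:=(List b -> Int)} | 0 pending]
  -> decompose arrow: push (Int -> Int)~c, (b -> b)~c
step 4: unify (Int -> Int) ~ c  [subst: {e:=List Bool, f:=(List b -> Int)} | 1 pending]
  bind c := (Int -> Int)
step 5: unify (b -> b) ~ (Int -> Int)  [subst: {e:=List Bool, f:=(List b -> Int), c:=(Int -> Int)} | 0 pending]
  -> decompose arrow: push b~Int, b~Int
step 6: unify b ~ Int  [subst: {e:=List Bool, f:=(List b -> Int), c:=(Int -> Int)} | 1 pending]
  bind b := Int
step 7: unify Int ~ Int  [subst: {e:=List Bool, f:=(List b -> Int), c:=(Int -> Int), b:=Int} | 0 pending]
  -> identical, skip

Answer: b:=Int c:=(Int -> Int) e:=List Bool f:=(List Int -> Int)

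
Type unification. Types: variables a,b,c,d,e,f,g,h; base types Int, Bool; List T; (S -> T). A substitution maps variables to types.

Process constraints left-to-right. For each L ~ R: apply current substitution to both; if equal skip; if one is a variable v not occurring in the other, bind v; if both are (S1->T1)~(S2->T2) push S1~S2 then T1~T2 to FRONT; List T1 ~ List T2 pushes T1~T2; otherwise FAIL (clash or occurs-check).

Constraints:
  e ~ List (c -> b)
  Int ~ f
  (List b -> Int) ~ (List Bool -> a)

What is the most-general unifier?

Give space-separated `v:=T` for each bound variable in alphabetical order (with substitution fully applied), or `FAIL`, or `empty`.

step 1: unify e ~ List (c -> b)  [subst: {-} | 2 pending]
  bind e := List (c -> b)
step 2: unify Int ~ f  [subst: {e:=List (c -> b)} | 1 pending]
  bind f := Int
step 3: unify (List b -> Int) ~ (List Bool -> a)  [subst: {e:=List (c -> b), f:=Int} | 0 pending]
  -> decompose arrow: push List b~List Bool, Int~a
step 4: unify List b ~ List Bool  [subst: {e:=List (c -> b), f:=Int} | 1 pending]
  -> decompose List: push b~Bool
step 5: unify b ~ Bool  [subst: {e:=List (c -> b), f:=Int} | 1 pending]
  bind b := Bool
step 6: unify Int ~ a  [subst: {e:=List (c -> b), f:=Int, b:=Bool} | 0 pending]
  bind a := Int

Answer: a:=Int b:=Bool e:=List (c -> Bool) f:=Int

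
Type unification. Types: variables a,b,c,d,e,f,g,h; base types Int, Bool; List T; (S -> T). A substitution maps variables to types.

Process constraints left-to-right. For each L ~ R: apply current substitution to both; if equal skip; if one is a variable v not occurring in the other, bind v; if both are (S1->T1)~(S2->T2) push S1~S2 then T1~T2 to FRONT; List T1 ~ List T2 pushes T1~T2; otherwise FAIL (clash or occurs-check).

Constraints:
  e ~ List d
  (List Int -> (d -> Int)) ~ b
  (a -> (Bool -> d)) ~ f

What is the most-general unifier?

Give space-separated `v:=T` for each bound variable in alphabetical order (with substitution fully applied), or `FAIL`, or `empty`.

step 1: unify e ~ List d  [subst: {-} | 2 pending]
  bind e := List d
step 2: unify (List Int -> (d -> Int)) ~ b  [subst: {e:=List d} | 1 pending]
  bind b := (List Int -> (d -> Int))
step 3: unify (a -> (Bool -> d)) ~ f  [subst: {e:=List d, b:=(List Int -> (d -> Int))} | 0 pending]
  bind f := (a -> (Bool -> d))

Answer: b:=(List Int -> (d -> Int)) e:=List d f:=(a -> (Bool -> d))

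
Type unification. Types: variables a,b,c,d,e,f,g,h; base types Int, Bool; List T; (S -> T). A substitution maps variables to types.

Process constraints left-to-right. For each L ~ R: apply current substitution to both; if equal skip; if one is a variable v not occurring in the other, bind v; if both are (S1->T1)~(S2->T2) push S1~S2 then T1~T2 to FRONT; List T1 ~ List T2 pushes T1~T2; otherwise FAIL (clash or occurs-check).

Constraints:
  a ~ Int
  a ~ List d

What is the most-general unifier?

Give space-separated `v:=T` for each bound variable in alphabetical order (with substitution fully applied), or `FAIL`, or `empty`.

Answer: FAIL

Derivation:
step 1: unify a ~ Int  [subst: {-} | 1 pending]
  bind a := Int
step 2: unify Int ~ List d  [subst: {a:=Int} | 0 pending]
  clash: Int vs List d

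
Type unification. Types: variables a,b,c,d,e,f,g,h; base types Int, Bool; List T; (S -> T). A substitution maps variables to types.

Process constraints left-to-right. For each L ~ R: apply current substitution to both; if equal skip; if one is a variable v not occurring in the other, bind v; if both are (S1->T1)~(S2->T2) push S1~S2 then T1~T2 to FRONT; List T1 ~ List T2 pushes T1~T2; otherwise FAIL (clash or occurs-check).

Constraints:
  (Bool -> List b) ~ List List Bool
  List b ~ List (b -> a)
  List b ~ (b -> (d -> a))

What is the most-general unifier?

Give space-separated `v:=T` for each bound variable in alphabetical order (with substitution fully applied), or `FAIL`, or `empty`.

Answer: FAIL

Derivation:
step 1: unify (Bool -> List b) ~ List List Bool  [subst: {-} | 2 pending]
  clash: (Bool -> List b) vs List List Bool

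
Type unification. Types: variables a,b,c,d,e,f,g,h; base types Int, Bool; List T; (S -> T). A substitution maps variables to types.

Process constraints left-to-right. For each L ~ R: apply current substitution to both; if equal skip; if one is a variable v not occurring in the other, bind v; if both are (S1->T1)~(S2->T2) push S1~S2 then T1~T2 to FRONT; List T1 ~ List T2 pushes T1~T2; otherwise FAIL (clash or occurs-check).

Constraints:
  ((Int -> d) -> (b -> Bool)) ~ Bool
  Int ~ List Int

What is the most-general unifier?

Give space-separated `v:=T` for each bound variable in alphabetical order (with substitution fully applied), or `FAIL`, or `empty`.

step 1: unify ((Int -> d) -> (b -> Bool)) ~ Bool  [subst: {-} | 1 pending]
  clash: ((Int -> d) -> (b -> Bool)) vs Bool

Answer: FAIL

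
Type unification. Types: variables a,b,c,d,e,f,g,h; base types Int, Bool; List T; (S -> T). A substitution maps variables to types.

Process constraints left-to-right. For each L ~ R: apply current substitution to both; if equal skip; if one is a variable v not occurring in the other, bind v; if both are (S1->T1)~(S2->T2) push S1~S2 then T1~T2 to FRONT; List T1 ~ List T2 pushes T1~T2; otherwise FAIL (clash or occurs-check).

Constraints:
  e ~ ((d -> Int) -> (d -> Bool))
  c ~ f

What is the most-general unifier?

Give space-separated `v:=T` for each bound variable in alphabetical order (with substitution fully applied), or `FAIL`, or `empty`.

step 1: unify e ~ ((d -> Int) -> (d -> Bool))  [subst: {-} | 1 pending]
  bind e := ((d -> Int) -> (d -> Bool))
step 2: unify c ~ f  [subst: {e:=((d -> Int) -> (d -> Bool))} | 0 pending]
  bind c := f

Answer: c:=f e:=((d -> Int) -> (d -> Bool))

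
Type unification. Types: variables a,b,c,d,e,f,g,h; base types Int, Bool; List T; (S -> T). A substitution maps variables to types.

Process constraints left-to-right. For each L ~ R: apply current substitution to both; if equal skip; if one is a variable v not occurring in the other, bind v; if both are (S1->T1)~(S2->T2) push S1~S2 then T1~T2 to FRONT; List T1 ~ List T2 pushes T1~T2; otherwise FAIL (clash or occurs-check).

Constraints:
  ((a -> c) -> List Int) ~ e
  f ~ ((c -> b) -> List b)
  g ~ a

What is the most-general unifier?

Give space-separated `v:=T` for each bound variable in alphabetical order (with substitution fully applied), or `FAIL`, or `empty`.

Answer: e:=((a -> c) -> List Int) f:=((c -> b) -> List b) g:=a

Derivation:
step 1: unify ((a -> c) -> List Int) ~ e  [subst: {-} | 2 pending]
  bind e := ((a -> c) -> List Int)
step 2: unify f ~ ((c -> b) -> List b)  [subst: {e:=((a -> c) -> List Int)} | 1 pending]
  bind f := ((c -> b) -> List b)
step 3: unify g ~ a  [subst: {e:=((a -> c) -> List Int), f:=((c -> b) -> List b)} | 0 pending]
  bind g := a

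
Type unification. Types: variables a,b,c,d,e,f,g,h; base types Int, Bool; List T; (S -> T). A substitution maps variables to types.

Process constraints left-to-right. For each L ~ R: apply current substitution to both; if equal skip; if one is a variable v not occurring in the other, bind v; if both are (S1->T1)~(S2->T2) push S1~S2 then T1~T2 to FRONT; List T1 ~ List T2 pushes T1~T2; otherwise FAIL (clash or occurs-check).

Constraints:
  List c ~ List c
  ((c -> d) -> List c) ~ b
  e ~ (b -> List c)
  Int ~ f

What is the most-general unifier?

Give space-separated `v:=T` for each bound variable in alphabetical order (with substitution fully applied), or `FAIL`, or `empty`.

step 1: unify List c ~ List c  [subst: {-} | 3 pending]
  -> identical, skip
step 2: unify ((c -> d) -> List c) ~ b  [subst: {-} | 2 pending]
  bind b := ((c -> d) -> List c)
step 3: unify e ~ (((c -> d) -> List c) -> List c)  [subst: {b:=((c -> d) -> List c)} | 1 pending]
  bind e := (((c -> d) -> List c) -> List c)
step 4: unify Int ~ f  [subst: {b:=((c -> d) -> List c), e:=(((c -> d) -> List c) -> List c)} | 0 pending]
  bind f := Int

Answer: b:=((c -> d) -> List c) e:=(((c -> d) -> List c) -> List c) f:=Int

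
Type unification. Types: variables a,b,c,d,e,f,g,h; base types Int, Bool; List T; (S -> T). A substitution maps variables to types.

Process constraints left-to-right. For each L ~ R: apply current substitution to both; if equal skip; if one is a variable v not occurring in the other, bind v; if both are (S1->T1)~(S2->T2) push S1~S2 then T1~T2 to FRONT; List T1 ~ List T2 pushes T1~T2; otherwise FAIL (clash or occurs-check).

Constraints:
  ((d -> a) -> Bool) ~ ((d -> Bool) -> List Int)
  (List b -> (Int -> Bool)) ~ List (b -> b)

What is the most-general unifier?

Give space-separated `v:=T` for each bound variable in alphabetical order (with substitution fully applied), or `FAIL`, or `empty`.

Answer: FAIL

Derivation:
step 1: unify ((d -> a) -> Bool) ~ ((d -> Bool) -> List Int)  [subst: {-} | 1 pending]
  -> decompose arrow: push (d -> a)~(d -> Bool), Bool~List Int
step 2: unify (d -> a) ~ (d -> Bool)  [subst: {-} | 2 pending]
  -> decompose arrow: push d~d, a~Bool
step 3: unify d ~ d  [subst: {-} | 3 pending]
  -> identical, skip
step 4: unify a ~ Bool  [subst: {-} | 2 pending]
  bind a := Bool
step 5: unify Bool ~ List Int  [subst: {a:=Bool} | 1 pending]
  clash: Bool vs List Int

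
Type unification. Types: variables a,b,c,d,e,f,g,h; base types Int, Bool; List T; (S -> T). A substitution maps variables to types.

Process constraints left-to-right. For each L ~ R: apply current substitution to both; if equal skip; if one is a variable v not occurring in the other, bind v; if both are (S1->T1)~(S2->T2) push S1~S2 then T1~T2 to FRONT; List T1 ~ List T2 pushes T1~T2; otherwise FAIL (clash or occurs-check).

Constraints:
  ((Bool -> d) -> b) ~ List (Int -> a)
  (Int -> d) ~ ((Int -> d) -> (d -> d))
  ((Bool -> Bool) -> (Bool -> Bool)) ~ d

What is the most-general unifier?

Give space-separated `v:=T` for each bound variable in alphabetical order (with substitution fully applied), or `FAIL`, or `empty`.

step 1: unify ((Bool -> d) -> b) ~ List (Int -> a)  [subst: {-} | 2 pending]
  clash: ((Bool -> d) -> b) vs List (Int -> a)

Answer: FAIL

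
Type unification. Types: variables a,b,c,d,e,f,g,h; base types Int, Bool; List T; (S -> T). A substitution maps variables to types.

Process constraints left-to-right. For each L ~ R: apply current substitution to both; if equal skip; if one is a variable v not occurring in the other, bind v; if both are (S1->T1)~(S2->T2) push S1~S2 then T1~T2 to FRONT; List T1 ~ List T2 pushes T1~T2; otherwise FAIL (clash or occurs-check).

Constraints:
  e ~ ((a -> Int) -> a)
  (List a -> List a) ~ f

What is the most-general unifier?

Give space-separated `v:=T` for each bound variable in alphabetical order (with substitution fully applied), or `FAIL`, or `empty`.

step 1: unify e ~ ((a -> Int) -> a)  [subst: {-} | 1 pending]
  bind e := ((a -> Int) -> a)
step 2: unify (List a -> List a) ~ f  [subst: {e:=((a -> Int) -> a)} | 0 pending]
  bind f := (List a -> List a)

Answer: e:=((a -> Int) -> a) f:=(List a -> List a)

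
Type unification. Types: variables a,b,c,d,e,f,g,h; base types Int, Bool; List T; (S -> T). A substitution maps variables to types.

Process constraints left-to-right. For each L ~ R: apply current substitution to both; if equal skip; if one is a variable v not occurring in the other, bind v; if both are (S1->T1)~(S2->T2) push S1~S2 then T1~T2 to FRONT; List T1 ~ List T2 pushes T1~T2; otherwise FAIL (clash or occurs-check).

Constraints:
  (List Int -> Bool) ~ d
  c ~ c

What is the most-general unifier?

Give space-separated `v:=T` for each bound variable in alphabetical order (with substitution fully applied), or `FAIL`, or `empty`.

step 1: unify (List Int -> Bool) ~ d  [subst: {-} | 1 pending]
  bind d := (List Int -> Bool)
step 2: unify c ~ c  [subst: {d:=(List Int -> Bool)} | 0 pending]
  -> identical, skip

Answer: d:=(List Int -> Bool)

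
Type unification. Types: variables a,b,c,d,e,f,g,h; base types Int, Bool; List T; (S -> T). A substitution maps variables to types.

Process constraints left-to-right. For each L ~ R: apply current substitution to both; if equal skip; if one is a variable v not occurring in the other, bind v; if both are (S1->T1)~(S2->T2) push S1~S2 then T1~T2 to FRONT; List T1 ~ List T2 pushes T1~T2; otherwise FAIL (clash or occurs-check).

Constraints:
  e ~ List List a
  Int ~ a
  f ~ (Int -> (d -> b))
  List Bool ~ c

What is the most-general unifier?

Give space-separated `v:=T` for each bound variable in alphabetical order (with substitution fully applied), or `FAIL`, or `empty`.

step 1: unify e ~ List List a  [subst: {-} | 3 pending]
  bind e := List List a
step 2: unify Int ~ a  [subst: {e:=List List a} | 2 pending]
  bind a := Int
step 3: unify f ~ (Int -> (d -> b))  [subst: {e:=List List a, a:=Int} | 1 pending]
  bind f := (Int -> (d -> b))
step 4: unify List Bool ~ c  [subst: {e:=List List a, a:=Int, f:=(Int -> (d -> b))} | 0 pending]
  bind c := List Bool

Answer: a:=Int c:=List Bool e:=List List Int f:=(Int -> (d -> b))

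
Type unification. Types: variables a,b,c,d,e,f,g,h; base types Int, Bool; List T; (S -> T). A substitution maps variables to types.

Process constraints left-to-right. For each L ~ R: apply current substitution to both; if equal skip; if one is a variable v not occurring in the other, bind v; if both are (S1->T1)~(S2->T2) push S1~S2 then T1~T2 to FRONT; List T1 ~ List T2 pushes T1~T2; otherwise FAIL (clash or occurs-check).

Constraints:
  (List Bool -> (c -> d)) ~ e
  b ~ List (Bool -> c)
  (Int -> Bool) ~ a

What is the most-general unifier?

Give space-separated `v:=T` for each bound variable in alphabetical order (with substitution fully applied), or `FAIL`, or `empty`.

Answer: a:=(Int -> Bool) b:=List (Bool -> c) e:=(List Bool -> (c -> d))

Derivation:
step 1: unify (List Bool -> (c -> d)) ~ e  [subst: {-} | 2 pending]
  bind e := (List Bool -> (c -> d))
step 2: unify b ~ List (Bool -> c)  [subst: {e:=(List Bool -> (c -> d))} | 1 pending]
  bind b := List (Bool -> c)
step 3: unify (Int -> Bool) ~ a  [subst: {e:=(List Bool -> (c -> d)), b:=List (Bool -> c)} | 0 pending]
  bind a := (Int -> Bool)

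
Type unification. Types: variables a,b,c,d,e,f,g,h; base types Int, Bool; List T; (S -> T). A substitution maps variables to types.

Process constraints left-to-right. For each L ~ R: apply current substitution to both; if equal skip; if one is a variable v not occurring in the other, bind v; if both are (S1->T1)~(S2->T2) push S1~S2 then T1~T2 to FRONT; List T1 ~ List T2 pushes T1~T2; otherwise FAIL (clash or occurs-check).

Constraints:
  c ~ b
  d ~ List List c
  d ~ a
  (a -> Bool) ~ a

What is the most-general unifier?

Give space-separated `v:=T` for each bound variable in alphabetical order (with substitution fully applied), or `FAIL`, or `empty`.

Answer: FAIL

Derivation:
step 1: unify c ~ b  [subst: {-} | 3 pending]
  bind c := b
step 2: unify d ~ List List b  [subst: {c:=b} | 2 pending]
  bind d := List List b
step 3: unify List List b ~ a  [subst: {c:=b, d:=List List b} | 1 pending]
  bind a := List List b
step 4: unify (List List b -> Bool) ~ List List b  [subst: {c:=b, d:=List List b, a:=List List b} | 0 pending]
  clash: (List List b -> Bool) vs List List b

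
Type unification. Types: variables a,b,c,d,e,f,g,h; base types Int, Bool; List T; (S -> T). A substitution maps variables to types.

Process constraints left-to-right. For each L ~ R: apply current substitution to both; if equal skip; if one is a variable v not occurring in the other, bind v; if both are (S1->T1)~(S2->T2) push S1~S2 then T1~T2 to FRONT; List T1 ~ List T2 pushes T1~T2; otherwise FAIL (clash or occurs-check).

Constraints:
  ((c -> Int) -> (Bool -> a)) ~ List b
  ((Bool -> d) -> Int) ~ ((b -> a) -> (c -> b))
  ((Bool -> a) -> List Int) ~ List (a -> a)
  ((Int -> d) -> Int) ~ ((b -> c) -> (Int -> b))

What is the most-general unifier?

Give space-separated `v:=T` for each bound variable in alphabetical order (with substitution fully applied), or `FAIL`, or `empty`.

step 1: unify ((c -> Int) -> (Bool -> a)) ~ List b  [subst: {-} | 3 pending]
  clash: ((c -> Int) -> (Bool -> a)) vs List b

Answer: FAIL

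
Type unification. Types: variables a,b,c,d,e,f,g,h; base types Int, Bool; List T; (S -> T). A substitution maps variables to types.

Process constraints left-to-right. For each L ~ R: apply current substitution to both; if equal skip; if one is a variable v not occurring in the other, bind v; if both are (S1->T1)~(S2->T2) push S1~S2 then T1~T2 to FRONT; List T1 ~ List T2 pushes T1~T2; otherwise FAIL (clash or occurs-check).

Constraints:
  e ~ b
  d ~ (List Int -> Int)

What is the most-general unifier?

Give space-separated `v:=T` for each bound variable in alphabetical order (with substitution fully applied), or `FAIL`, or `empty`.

Answer: d:=(List Int -> Int) e:=b

Derivation:
step 1: unify e ~ b  [subst: {-} | 1 pending]
  bind e := b
step 2: unify d ~ (List Int -> Int)  [subst: {e:=b} | 0 pending]
  bind d := (List Int -> Int)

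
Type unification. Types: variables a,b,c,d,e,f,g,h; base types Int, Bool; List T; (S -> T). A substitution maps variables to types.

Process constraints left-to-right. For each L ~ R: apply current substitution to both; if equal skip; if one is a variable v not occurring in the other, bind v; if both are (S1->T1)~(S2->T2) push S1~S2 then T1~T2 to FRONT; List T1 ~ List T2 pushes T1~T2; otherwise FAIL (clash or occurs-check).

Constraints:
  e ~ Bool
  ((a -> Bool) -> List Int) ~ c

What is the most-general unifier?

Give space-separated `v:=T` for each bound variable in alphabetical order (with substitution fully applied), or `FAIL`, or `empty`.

step 1: unify e ~ Bool  [subst: {-} | 1 pending]
  bind e := Bool
step 2: unify ((a -> Bool) -> List Int) ~ c  [subst: {e:=Bool} | 0 pending]
  bind c := ((a -> Bool) -> List Int)

Answer: c:=((a -> Bool) -> List Int) e:=Bool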